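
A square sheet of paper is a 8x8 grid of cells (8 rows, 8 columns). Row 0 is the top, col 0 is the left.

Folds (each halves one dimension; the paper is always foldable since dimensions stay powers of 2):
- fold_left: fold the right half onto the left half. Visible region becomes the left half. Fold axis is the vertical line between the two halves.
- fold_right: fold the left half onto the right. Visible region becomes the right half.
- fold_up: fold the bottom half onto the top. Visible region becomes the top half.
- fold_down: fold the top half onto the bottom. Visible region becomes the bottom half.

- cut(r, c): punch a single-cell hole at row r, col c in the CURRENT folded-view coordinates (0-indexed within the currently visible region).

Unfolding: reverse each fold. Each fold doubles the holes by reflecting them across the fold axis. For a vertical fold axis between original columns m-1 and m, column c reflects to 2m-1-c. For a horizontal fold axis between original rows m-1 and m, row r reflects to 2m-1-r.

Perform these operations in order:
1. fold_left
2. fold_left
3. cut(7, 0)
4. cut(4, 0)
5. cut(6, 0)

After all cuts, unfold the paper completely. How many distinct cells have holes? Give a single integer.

Op 1 fold_left: fold axis v@4; visible region now rows[0,8) x cols[0,4) = 8x4
Op 2 fold_left: fold axis v@2; visible region now rows[0,8) x cols[0,2) = 8x2
Op 3 cut(7, 0): punch at orig (7,0); cuts so far [(7, 0)]; region rows[0,8) x cols[0,2) = 8x2
Op 4 cut(4, 0): punch at orig (4,0); cuts so far [(4, 0), (7, 0)]; region rows[0,8) x cols[0,2) = 8x2
Op 5 cut(6, 0): punch at orig (6,0); cuts so far [(4, 0), (6, 0), (7, 0)]; region rows[0,8) x cols[0,2) = 8x2
Unfold 1 (reflect across v@2): 6 holes -> [(4, 0), (4, 3), (6, 0), (6, 3), (7, 0), (7, 3)]
Unfold 2 (reflect across v@4): 12 holes -> [(4, 0), (4, 3), (4, 4), (4, 7), (6, 0), (6, 3), (6, 4), (6, 7), (7, 0), (7, 3), (7, 4), (7, 7)]

Answer: 12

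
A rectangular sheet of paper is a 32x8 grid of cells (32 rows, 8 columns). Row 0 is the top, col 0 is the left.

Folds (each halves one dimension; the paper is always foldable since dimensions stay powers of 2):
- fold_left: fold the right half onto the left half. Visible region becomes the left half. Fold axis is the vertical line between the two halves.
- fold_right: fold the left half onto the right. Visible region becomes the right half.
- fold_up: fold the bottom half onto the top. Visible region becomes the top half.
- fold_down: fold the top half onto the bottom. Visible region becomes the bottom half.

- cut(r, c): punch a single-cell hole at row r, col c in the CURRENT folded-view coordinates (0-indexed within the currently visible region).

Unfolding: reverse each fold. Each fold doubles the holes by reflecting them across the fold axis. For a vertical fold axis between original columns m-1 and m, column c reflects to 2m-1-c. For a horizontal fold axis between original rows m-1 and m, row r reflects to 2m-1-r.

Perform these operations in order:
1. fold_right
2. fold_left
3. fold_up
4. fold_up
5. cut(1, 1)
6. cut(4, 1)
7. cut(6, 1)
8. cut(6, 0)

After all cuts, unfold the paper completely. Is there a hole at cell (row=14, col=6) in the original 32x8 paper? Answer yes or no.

Answer: yes

Derivation:
Op 1 fold_right: fold axis v@4; visible region now rows[0,32) x cols[4,8) = 32x4
Op 2 fold_left: fold axis v@6; visible region now rows[0,32) x cols[4,6) = 32x2
Op 3 fold_up: fold axis h@16; visible region now rows[0,16) x cols[4,6) = 16x2
Op 4 fold_up: fold axis h@8; visible region now rows[0,8) x cols[4,6) = 8x2
Op 5 cut(1, 1): punch at orig (1,5); cuts so far [(1, 5)]; region rows[0,8) x cols[4,6) = 8x2
Op 6 cut(4, 1): punch at orig (4,5); cuts so far [(1, 5), (4, 5)]; region rows[0,8) x cols[4,6) = 8x2
Op 7 cut(6, 1): punch at orig (6,5); cuts so far [(1, 5), (4, 5), (6, 5)]; region rows[0,8) x cols[4,6) = 8x2
Op 8 cut(6, 0): punch at orig (6,4); cuts so far [(1, 5), (4, 5), (6, 4), (6, 5)]; region rows[0,8) x cols[4,6) = 8x2
Unfold 1 (reflect across h@8): 8 holes -> [(1, 5), (4, 5), (6, 4), (6, 5), (9, 4), (9, 5), (11, 5), (14, 5)]
Unfold 2 (reflect across h@16): 16 holes -> [(1, 5), (4, 5), (6, 4), (6, 5), (9, 4), (9, 5), (11, 5), (14, 5), (17, 5), (20, 5), (22, 4), (22, 5), (25, 4), (25, 5), (27, 5), (30, 5)]
Unfold 3 (reflect across v@6): 32 holes -> [(1, 5), (1, 6), (4, 5), (4, 6), (6, 4), (6, 5), (6, 6), (6, 7), (9, 4), (9, 5), (9, 6), (9, 7), (11, 5), (11, 6), (14, 5), (14, 6), (17, 5), (17, 6), (20, 5), (20, 6), (22, 4), (22, 5), (22, 6), (22, 7), (25, 4), (25, 5), (25, 6), (25, 7), (27, 5), (27, 6), (30, 5), (30, 6)]
Unfold 4 (reflect across v@4): 64 holes -> [(1, 1), (1, 2), (1, 5), (1, 6), (4, 1), (4, 2), (4, 5), (4, 6), (6, 0), (6, 1), (6, 2), (6, 3), (6, 4), (6, 5), (6, 6), (6, 7), (9, 0), (9, 1), (9, 2), (9, 3), (9, 4), (9, 5), (9, 6), (9, 7), (11, 1), (11, 2), (11, 5), (11, 6), (14, 1), (14, 2), (14, 5), (14, 6), (17, 1), (17, 2), (17, 5), (17, 6), (20, 1), (20, 2), (20, 5), (20, 6), (22, 0), (22, 1), (22, 2), (22, 3), (22, 4), (22, 5), (22, 6), (22, 7), (25, 0), (25, 1), (25, 2), (25, 3), (25, 4), (25, 5), (25, 6), (25, 7), (27, 1), (27, 2), (27, 5), (27, 6), (30, 1), (30, 2), (30, 5), (30, 6)]
Holes: [(1, 1), (1, 2), (1, 5), (1, 6), (4, 1), (4, 2), (4, 5), (4, 6), (6, 0), (6, 1), (6, 2), (6, 3), (6, 4), (6, 5), (6, 6), (6, 7), (9, 0), (9, 1), (9, 2), (9, 3), (9, 4), (9, 5), (9, 6), (9, 7), (11, 1), (11, 2), (11, 5), (11, 6), (14, 1), (14, 2), (14, 5), (14, 6), (17, 1), (17, 2), (17, 5), (17, 6), (20, 1), (20, 2), (20, 5), (20, 6), (22, 0), (22, 1), (22, 2), (22, 3), (22, 4), (22, 5), (22, 6), (22, 7), (25, 0), (25, 1), (25, 2), (25, 3), (25, 4), (25, 5), (25, 6), (25, 7), (27, 1), (27, 2), (27, 5), (27, 6), (30, 1), (30, 2), (30, 5), (30, 6)]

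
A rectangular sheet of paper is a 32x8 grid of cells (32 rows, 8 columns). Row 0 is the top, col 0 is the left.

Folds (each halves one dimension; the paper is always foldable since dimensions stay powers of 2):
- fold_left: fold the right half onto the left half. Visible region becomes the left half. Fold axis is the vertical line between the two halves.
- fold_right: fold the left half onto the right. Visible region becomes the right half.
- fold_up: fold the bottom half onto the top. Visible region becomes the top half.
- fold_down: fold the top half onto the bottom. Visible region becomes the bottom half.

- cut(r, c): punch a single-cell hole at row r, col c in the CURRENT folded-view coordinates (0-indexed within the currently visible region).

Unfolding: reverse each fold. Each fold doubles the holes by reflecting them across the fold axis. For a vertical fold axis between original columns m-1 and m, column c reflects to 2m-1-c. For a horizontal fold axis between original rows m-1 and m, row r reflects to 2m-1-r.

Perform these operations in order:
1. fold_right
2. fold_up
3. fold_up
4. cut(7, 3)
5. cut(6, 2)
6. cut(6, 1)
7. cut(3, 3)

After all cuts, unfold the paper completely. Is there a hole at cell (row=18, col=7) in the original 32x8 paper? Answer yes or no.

Answer: no

Derivation:
Op 1 fold_right: fold axis v@4; visible region now rows[0,32) x cols[4,8) = 32x4
Op 2 fold_up: fold axis h@16; visible region now rows[0,16) x cols[4,8) = 16x4
Op 3 fold_up: fold axis h@8; visible region now rows[0,8) x cols[4,8) = 8x4
Op 4 cut(7, 3): punch at orig (7,7); cuts so far [(7, 7)]; region rows[0,8) x cols[4,8) = 8x4
Op 5 cut(6, 2): punch at orig (6,6); cuts so far [(6, 6), (7, 7)]; region rows[0,8) x cols[4,8) = 8x4
Op 6 cut(6, 1): punch at orig (6,5); cuts so far [(6, 5), (6, 6), (7, 7)]; region rows[0,8) x cols[4,8) = 8x4
Op 7 cut(3, 3): punch at orig (3,7); cuts so far [(3, 7), (6, 5), (6, 6), (7, 7)]; region rows[0,8) x cols[4,8) = 8x4
Unfold 1 (reflect across h@8): 8 holes -> [(3, 7), (6, 5), (6, 6), (7, 7), (8, 7), (9, 5), (9, 6), (12, 7)]
Unfold 2 (reflect across h@16): 16 holes -> [(3, 7), (6, 5), (6, 6), (7, 7), (8, 7), (9, 5), (9, 6), (12, 7), (19, 7), (22, 5), (22, 6), (23, 7), (24, 7), (25, 5), (25, 6), (28, 7)]
Unfold 3 (reflect across v@4): 32 holes -> [(3, 0), (3, 7), (6, 1), (6, 2), (6, 5), (6, 6), (7, 0), (7, 7), (8, 0), (8, 7), (9, 1), (9, 2), (9, 5), (9, 6), (12, 0), (12, 7), (19, 0), (19, 7), (22, 1), (22, 2), (22, 5), (22, 6), (23, 0), (23, 7), (24, 0), (24, 7), (25, 1), (25, 2), (25, 5), (25, 6), (28, 0), (28, 7)]
Holes: [(3, 0), (3, 7), (6, 1), (6, 2), (6, 5), (6, 6), (7, 0), (7, 7), (8, 0), (8, 7), (9, 1), (9, 2), (9, 5), (9, 6), (12, 0), (12, 7), (19, 0), (19, 7), (22, 1), (22, 2), (22, 5), (22, 6), (23, 0), (23, 7), (24, 0), (24, 7), (25, 1), (25, 2), (25, 5), (25, 6), (28, 0), (28, 7)]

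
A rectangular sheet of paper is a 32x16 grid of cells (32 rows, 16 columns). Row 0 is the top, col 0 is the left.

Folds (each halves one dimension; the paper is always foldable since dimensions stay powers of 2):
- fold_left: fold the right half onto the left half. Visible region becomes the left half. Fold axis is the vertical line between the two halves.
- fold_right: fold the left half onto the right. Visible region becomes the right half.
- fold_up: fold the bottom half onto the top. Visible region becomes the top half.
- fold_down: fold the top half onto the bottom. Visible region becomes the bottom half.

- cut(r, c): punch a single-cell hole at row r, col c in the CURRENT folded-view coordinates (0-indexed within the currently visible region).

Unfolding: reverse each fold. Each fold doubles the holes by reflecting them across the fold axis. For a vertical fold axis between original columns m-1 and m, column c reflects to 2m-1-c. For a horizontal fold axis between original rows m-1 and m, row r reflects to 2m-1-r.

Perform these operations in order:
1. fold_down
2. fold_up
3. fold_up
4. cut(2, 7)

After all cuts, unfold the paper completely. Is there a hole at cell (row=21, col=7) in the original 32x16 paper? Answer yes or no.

Op 1 fold_down: fold axis h@16; visible region now rows[16,32) x cols[0,16) = 16x16
Op 2 fold_up: fold axis h@24; visible region now rows[16,24) x cols[0,16) = 8x16
Op 3 fold_up: fold axis h@20; visible region now rows[16,20) x cols[0,16) = 4x16
Op 4 cut(2, 7): punch at orig (18,7); cuts so far [(18, 7)]; region rows[16,20) x cols[0,16) = 4x16
Unfold 1 (reflect across h@20): 2 holes -> [(18, 7), (21, 7)]
Unfold 2 (reflect across h@24): 4 holes -> [(18, 7), (21, 7), (26, 7), (29, 7)]
Unfold 3 (reflect across h@16): 8 holes -> [(2, 7), (5, 7), (10, 7), (13, 7), (18, 7), (21, 7), (26, 7), (29, 7)]
Holes: [(2, 7), (5, 7), (10, 7), (13, 7), (18, 7), (21, 7), (26, 7), (29, 7)]

Answer: yes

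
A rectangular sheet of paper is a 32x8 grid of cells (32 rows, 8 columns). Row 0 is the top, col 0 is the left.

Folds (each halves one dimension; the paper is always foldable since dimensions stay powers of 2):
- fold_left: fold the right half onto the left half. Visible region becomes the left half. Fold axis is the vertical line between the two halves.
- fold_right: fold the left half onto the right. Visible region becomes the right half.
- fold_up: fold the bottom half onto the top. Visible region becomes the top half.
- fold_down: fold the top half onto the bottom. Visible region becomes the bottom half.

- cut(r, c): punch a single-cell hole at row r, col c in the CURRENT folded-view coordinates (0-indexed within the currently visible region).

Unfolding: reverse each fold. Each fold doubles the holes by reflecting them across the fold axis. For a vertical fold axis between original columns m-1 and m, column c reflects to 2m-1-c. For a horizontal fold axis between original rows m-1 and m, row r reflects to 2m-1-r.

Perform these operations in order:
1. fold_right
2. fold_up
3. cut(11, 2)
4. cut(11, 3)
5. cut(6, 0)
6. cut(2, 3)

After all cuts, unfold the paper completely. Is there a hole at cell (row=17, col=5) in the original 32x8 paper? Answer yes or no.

Op 1 fold_right: fold axis v@4; visible region now rows[0,32) x cols[4,8) = 32x4
Op 2 fold_up: fold axis h@16; visible region now rows[0,16) x cols[4,8) = 16x4
Op 3 cut(11, 2): punch at orig (11,6); cuts so far [(11, 6)]; region rows[0,16) x cols[4,8) = 16x4
Op 4 cut(11, 3): punch at orig (11,7); cuts so far [(11, 6), (11, 7)]; region rows[0,16) x cols[4,8) = 16x4
Op 5 cut(6, 0): punch at orig (6,4); cuts so far [(6, 4), (11, 6), (11, 7)]; region rows[0,16) x cols[4,8) = 16x4
Op 6 cut(2, 3): punch at orig (2,7); cuts so far [(2, 7), (6, 4), (11, 6), (11, 7)]; region rows[0,16) x cols[4,8) = 16x4
Unfold 1 (reflect across h@16): 8 holes -> [(2, 7), (6, 4), (11, 6), (11, 7), (20, 6), (20, 7), (25, 4), (29, 7)]
Unfold 2 (reflect across v@4): 16 holes -> [(2, 0), (2, 7), (6, 3), (6, 4), (11, 0), (11, 1), (11, 6), (11, 7), (20, 0), (20, 1), (20, 6), (20, 7), (25, 3), (25, 4), (29, 0), (29, 7)]
Holes: [(2, 0), (2, 7), (6, 3), (6, 4), (11, 0), (11, 1), (11, 6), (11, 7), (20, 0), (20, 1), (20, 6), (20, 7), (25, 3), (25, 4), (29, 0), (29, 7)]

Answer: no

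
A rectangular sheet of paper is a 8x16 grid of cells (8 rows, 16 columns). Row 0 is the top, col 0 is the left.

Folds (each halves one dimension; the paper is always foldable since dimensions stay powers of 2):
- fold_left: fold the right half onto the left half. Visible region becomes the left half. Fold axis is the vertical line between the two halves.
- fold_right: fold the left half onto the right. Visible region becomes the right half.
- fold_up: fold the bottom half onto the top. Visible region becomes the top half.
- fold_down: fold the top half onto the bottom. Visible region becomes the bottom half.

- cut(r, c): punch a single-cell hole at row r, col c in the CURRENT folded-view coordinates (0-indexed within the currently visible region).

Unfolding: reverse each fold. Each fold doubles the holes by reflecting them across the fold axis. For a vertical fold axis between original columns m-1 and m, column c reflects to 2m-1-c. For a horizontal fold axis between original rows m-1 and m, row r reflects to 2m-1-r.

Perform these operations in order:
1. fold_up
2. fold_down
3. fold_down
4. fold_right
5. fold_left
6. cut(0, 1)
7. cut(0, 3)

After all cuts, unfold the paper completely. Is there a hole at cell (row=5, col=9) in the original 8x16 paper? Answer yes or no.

Answer: yes

Derivation:
Op 1 fold_up: fold axis h@4; visible region now rows[0,4) x cols[0,16) = 4x16
Op 2 fold_down: fold axis h@2; visible region now rows[2,4) x cols[0,16) = 2x16
Op 3 fold_down: fold axis h@3; visible region now rows[3,4) x cols[0,16) = 1x16
Op 4 fold_right: fold axis v@8; visible region now rows[3,4) x cols[8,16) = 1x8
Op 5 fold_left: fold axis v@12; visible region now rows[3,4) x cols[8,12) = 1x4
Op 6 cut(0, 1): punch at orig (3,9); cuts so far [(3, 9)]; region rows[3,4) x cols[8,12) = 1x4
Op 7 cut(0, 3): punch at orig (3,11); cuts so far [(3, 9), (3, 11)]; region rows[3,4) x cols[8,12) = 1x4
Unfold 1 (reflect across v@12): 4 holes -> [(3, 9), (3, 11), (3, 12), (3, 14)]
Unfold 2 (reflect across v@8): 8 holes -> [(3, 1), (3, 3), (3, 4), (3, 6), (3, 9), (3, 11), (3, 12), (3, 14)]
Unfold 3 (reflect across h@3): 16 holes -> [(2, 1), (2, 3), (2, 4), (2, 6), (2, 9), (2, 11), (2, 12), (2, 14), (3, 1), (3, 3), (3, 4), (3, 6), (3, 9), (3, 11), (3, 12), (3, 14)]
Unfold 4 (reflect across h@2): 32 holes -> [(0, 1), (0, 3), (0, 4), (0, 6), (0, 9), (0, 11), (0, 12), (0, 14), (1, 1), (1, 3), (1, 4), (1, 6), (1, 9), (1, 11), (1, 12), (1, 14), (2, 1), (2, 3), (2, 4), (2, 6), (2, 9), (2, 11), (2, 12), (2, 14), (3, 1), (3, 3), (3, 4), (3, 6), (3, 9), (3, 11), (3, 12), (3, 14)]
Unfold 5 (reflect across h@4): 64 holes -> [(0, 1), (0, 3), (0, 4), (0, 6), (0, 9), (0, 11), (0, 12), (0, 14), (1, 1), (1, 3), (1, 4), (1, 6), (1, 9), (1, 11), (1, 12), (1, 14), (2, 1), (2, 3), (2, 4), (2, 6), (2, 9), (2, 11), (2, 12), (2, 14), (3, 1), (3, 3), (3, 4), (3, 6), (3, 9), (3, 11), (3, 12), (3, 14), (4, 1), (4, 3), (4, 4), (4, 6), (4, 9), (4, 11), (4, 12), (4, 14), (5, 1), (5, 3), (5, 4), (5, 6), (5, 9), (5, 11), (5, 12), (5, 14), (6, 1), (6, 3), (6, 4), (6, 6), (6, 9), (6, 11), (6, 12), (6, 14), (7, 1), (7, 3), (7, 4), (7, 6), (7, 9), (7, 11), (7, 12), (7, 14)]
Holes: [(0, 1), (0, 3), (0, 4), (0, 6), (0, 9), (0, 11), (0, 12), (0, 14), (1, 1), (1, 3), (1, 4), (1, 6), (1, 9), (1, 11), (1, 12), (1, 14), (2, 1), (2, 3), (2, 4), (2, 6), (2, 9), (2, 11), (2, 12), (2, 14), (3, 1), (3, 3), (3, 4), (3, 6), (3, 9), (3, 11), (3, 12), (3, 14), (4, 1), (4, 3), (4, 4), (4, 6), (4, 9), (4, 11), (4, 12), (4, 14), (5, 1), (5, 3), (5, 4), (5, 6), (5, 9), (5, 11), (5, 12), (5, 14), (6, 1), (6, 3), (6, 4), (6, 6), (6, 9), (6, 11), (6, 12), (6, 14), (7, 1), (7, 3), (7, 4), (7, 6), (7, 9), (7, 11), (7, 12), (7, 14)]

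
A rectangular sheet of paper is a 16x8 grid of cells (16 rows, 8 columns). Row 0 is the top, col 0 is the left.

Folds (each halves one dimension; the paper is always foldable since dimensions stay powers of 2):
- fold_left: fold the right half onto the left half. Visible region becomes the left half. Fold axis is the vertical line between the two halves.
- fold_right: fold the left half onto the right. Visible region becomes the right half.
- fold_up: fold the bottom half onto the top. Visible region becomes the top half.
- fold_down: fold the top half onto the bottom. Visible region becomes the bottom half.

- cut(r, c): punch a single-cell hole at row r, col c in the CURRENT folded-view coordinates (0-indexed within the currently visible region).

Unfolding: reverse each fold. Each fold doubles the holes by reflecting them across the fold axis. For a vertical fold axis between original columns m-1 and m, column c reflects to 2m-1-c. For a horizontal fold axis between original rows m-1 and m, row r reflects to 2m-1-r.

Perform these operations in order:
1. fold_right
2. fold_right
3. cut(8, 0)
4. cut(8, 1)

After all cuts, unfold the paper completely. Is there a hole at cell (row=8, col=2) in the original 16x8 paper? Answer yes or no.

Op 1 fold_right: fold axis v@4; visible region now rows[0,16) x cols[4,8) = 16x4
Op 2 fold_right: fold axis v@6; visible region now rows[0,16) x cols[6,8) = 16x2
Op 3 cut(8, 0): punch at orig (8,6); cuts so far [(8, 6)]; region rows[0,16) x cols[6,8) = 16x2
Op 4 cut(8, 1): punch at orig (8,7); cuts so far [(8, 6), (8, 7)]; region rows[0,16) x cols[6,8) = 16x2
Unfold 1 (reflect across v@6): 4 holes -> [(8, 4), (8, 5), (8, 6), (8, 7)]
Unfold 2 (reflect across v@4): 8 holes -> [(8, 0), (8, 1), (8, 2), (8, 3), (8, 4), (8, 5), (8, 6), (8, 7)]
Holes: [(8, 0), (8, 1), (8, 2), (8, 3), (8, 4), (8, 5), (8, 6), (8, 7)]

Answer: yes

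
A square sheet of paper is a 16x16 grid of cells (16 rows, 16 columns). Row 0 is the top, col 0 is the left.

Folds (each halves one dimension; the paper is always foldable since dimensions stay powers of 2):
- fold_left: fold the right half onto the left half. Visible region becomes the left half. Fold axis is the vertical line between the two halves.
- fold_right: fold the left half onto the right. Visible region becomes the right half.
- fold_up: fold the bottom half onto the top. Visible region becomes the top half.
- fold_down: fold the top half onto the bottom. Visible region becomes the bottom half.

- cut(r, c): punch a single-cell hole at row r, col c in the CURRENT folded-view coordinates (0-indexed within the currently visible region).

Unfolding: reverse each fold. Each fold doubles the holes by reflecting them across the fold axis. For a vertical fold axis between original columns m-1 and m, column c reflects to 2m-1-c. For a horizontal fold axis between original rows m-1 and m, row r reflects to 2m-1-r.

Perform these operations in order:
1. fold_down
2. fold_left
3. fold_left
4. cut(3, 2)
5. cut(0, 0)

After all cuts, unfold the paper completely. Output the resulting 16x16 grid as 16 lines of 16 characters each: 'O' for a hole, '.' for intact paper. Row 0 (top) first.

Op 1 fold_down: fold axis h@8; visible region now rows[8,16) x cols[0,16) = 8x16
Op 2 fold_left: fold axis v@8; visible region now rows[8,16) x cols[0,8) = 8x8
Op 3 fold_left: fold axis v@4; visible region now rows[8,16) x cols[0,4) = 8x4
Op 4 cut(3, 2): punch at orig (11,2); cuts so far [(11, 2)]; region rows[8,16) x cols[0,4) = 8x4
Op 5 cut(0, 0): punch at orig (8,0); cuts so far [(8, 0), (11, 2)]; region rows[8,16) x cols[0,4) = 8x4
Unfold 1 (reflect across v@4): 4 holes -> [(8, 0), (8, 7), (11, 2), (11, 5)]
Unfold 2 (reflect across v@8): 8 holes -> [(8, 0), (8, 7), (8, 8), (8, 15), (11, 2), (11, 5), (11, 10), (11, 13)]
Unfold 3 (reflect across h@8): 16 holes -> [(4, 2), (4, 5), (4, 10), (4, 13), (7, 0), (7, 7), (7, 8), (7, 15), (8, 0), (8, 7), (8, 8), (8, 15), (11, 2), (11, 5), (11, 10), (11, 13)]

Answer: ................
................
................
................
..O..O....O..O..
................
................
O......OO......O
O......OO......O
................
................
..O..O....O..O..
................
................
................
................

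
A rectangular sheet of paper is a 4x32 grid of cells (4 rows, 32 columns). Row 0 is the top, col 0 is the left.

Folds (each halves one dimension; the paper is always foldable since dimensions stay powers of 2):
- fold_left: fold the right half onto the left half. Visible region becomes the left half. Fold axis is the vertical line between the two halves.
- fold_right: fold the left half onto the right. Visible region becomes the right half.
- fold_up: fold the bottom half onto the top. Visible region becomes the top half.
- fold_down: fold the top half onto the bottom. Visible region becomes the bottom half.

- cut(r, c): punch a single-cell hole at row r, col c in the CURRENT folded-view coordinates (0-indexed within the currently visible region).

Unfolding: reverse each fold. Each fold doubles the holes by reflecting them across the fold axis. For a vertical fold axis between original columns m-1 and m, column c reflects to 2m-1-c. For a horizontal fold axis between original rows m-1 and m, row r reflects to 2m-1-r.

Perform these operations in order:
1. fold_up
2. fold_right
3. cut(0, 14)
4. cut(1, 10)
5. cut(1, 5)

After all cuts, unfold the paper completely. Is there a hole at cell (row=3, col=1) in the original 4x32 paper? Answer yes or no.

Op 1 fold_up: fold axis h@2; visible region now rows[0,2) x cols[0,32) = 2x32
Op 2 fold_right: fold axis v@16; visible region now rows[0,2) x cols[16,32) = 2x16
Op 3 cut(0, 14): punch at orig (0,30); cuts so far [(0, 30)]; region rows[0,2) x cols[16,32) = 2x16
Op 4 cut(1, 10): punch at orig (1,26); cuts so far [(0, 30), (1, 26)]; region rows[0,2) x cols[16,32) = 2x16
Op 5 cut(1, 5): punch at orig (1,21); cuts so far [(0, 30), (1, 21), (1, 26)]; region rows[0,2) x cols[16,32) = 2x16
Unfold 1 (reflect across v@16): 6 holes -> [(0, 1), (0, 30), (1, 5), (1, 10), (1, 21), (1, 26)]
Unfold 2 (reflect across h@2): 12 holes -> [(0, 1), (0, 30), (1, 5), (1, 10), (1, 21), (1, 26), (2, 5), (2, 10), (2, 21), (2, 26), (3, 1), (3, 30)]
Holes: [(0, 1), (0, 30), (1, 5), (1, 10), (1, 21), (1, 26), (2, 5), (2, 10), (2, 21), (2, 26), (3, 1), (3, 30)]

Answer: yes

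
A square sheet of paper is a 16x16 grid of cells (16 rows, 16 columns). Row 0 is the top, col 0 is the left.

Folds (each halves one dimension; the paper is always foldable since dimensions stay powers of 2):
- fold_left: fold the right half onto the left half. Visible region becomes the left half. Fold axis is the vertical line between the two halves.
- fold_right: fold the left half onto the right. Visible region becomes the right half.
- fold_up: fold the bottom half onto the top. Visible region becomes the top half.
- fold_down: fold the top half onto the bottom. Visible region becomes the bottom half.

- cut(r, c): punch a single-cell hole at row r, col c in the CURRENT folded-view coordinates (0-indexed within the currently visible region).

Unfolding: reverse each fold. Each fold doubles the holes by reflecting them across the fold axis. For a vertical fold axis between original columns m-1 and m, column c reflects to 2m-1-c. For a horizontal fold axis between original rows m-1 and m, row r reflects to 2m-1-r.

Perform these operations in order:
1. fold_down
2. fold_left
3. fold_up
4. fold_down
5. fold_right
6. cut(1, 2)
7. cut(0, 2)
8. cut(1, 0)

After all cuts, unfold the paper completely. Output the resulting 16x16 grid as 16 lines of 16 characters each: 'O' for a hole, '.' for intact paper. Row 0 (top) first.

Op 1 fold_down: fold axis h@8; visible region now rows[8,16) x cols[0,16) = 8x16
Op 2 fold_left: fold axis v@8; visible region now rows[8,16) x cols[0,8) = 8x8
Op 3 fold_up: fold axis h@12; visible region now rows[8,12) x cols[0,8) = 4x8
Op 4 fold_down: fold axis h@10; visible region now rows[10,12) x cols[0,8) = 2x8
Op 5 fold_right: fold axis v@4; visible region now rows[10,12) x cols[4,8) = 2x4
Op 6 cut(1, 2): punch at orig (11,6); cuts so far [(11, 6)]; region rows[10,12) x cols[4,8) = 2x4
Op 7 cut(0, 2): punch at orig (10,6); cuts so far [(10, 6), (11, 6)]; region rows[10,12) x cols[4,8) = 2x4
Op 8 cut(1, 0): punch at orig (11,4); cuts so far [(10, 6), (11, 4), (11, 6)]; region rows[10,12) x cols[4,8) = 2x4
Unfold 1 (reflect across v@4): 6 holes -> [(10, 1), (10, 6), (11, 1), (11, 3), (11, 4), (11, 6)]
Unfold 2 (reflect across h@10): 12 holes -> [(8, 1), (8, 3), (8, 4), (8, 6), (9, 1), (9, 6), (10, 1), (10, 6), (11, 1), (11, 3), (11, 4), (11, 6)]
Unfold 3 (reflect across h@12): 24 holes -> [(8, 1), (8, 3), (8, 4), (8, 6), (9, 1), (9, 6), (10, 1), (10, 6), (11, 1), (11, 3), (11, 4), (11, 6), (12, 1), (12, 3), (12, 4), (12, 6), (13, 1), (13, 6), (14, 1), (14, 6), (15, 1), (15, 3), (15, 4), (15, 6)]
Unfold 4 (reflect across v@8): 48 holes -> [(8, 1), (8, 3), (8, 4), (8, 6), (8, 9), (8, 11), (8, 12), (8, 14), (9, 1), (9, 6), (9, 9), (9, 14), (10, 1), (10, 6), (10, 9), (10, 14), (11, 1), (11, 3), (11, 4), (11, 6), (11, 9), (11, 11), (11, 12), (11, 14), (12, 1), (12, 3), (12, 4), (12, 6), (12, 9), (12, 11), (12, 12), (12, 14), (13, 1), (13, 6), (13, 9), (13, 14), (14, 1), (14, 6), (14, 9), (14, 14), (15, 1), (15, 3), (15, 4), (15, 6), (15, 9), (15, 11), (15, 12), (15, 14)]
Unfold 5 (reflect across h@8): 96 holes -> [(0, 1), (0, 3), (0, 4), (0, 6), (0, 9), (0, 11), (0, 12), (0, 14), (1, 1), (1, 6), (1, 9), (1, 14), (2, 1), (2, 6), (2, 9), (2, 14), (3, 1), (3, 3), (3, 4), (3, 6), (3, 9), (3, 11), (3, 12), (3, 14), (4, 1), (4, 3), (4, 4), (4, 6), (4, 9), (4, 11), (4, 12), (4, 14), (5, 1), (5, 6), (5, 9), (5, 14), (6, 1), (6, 6), (6, 9), (6, 14), (7, 1), (7, 3), (7, 4), (7, 6), (7, 9), (7, 11), (7, 12), (7, 14), (8, 1), (8, 3), (8, 4), (8, 6), (8, 9), (8, 11), (8, 12), (8, 14), (9, 1), (9, 6), (9, 9), (9, 14), (10, 1), (10, 6), (10, 9), (10, 14), (11, 1), (11, 3), (11, 4), (11, 6), (11, 9), (11, 11), (11, 12), (11, 14), (12, 1), (12, 3), (12, 4), (12, 6), (12, 9), (12, 11), (12, 12), (12, 14), (13, 1), (13, 6), (13, 9), (13, 14), (14, 1), (14, 6), (14, 9), (14, 14), (15, 1), (15, 3), (15, 4), (15, 6), (15, 9), (15, 11), (15, 12), (15, 14)]

Answer: .O.OO.O..O.OO.O.
.O....O..O....O.
.O....O..O....O.
.O.OO.O..O.OO.O.
.O.OO.O..O.OO.O.
.O....O..O....O.
.O....O..O....O.
.O.OO.O..O.OO.O.
.O.OO.O..O.OO.O.
.O....O..O....O.
.O....O..O....O.
.O.OO.O..O.OO.O.
.O.OO.O..O.OO.O.
.O....O..O....O.
.O....O..O....O.
.O.OO.O..O.OO.O.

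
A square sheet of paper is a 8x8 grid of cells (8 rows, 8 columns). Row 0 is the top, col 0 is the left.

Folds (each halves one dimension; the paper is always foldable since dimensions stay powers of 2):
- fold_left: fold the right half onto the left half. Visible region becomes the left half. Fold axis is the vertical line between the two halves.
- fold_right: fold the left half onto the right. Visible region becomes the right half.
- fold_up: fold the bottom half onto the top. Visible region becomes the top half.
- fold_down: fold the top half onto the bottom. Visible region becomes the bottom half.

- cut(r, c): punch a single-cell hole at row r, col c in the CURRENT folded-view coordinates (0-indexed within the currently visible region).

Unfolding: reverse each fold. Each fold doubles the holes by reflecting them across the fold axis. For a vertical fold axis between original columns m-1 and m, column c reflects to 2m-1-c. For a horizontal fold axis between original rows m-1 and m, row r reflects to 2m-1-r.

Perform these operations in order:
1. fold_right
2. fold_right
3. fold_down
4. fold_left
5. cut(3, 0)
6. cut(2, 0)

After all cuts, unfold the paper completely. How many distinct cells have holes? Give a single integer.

Answer: 32

Derivation:
Op 1 fold_right: fold axis v@4; visible region now rows[0,8) x cols[4,8) = 8x4
Op 2 fold_right: fold axis v@6; visible region now rows[0,8) x cols[6,8) = 8x2
Op 3 fold_down: fold axis h@4; visible region now rows[4,8) x cols[6,8) = 4x2
Op 4 fold_left: fold axis v@7; visible region now rows[4,8) x cols[6,7) = 4x1
Op 5 cut(3, 0): punch at orig (7,6); cuts so far [(7, 6)]; region rows[4,8) x cols[6,7) = 4x1
Op 6 cut(2, 0): punch at orig (6,6); cuts so far [(6, 6), (7, 6)]; region rows[4,8) x cols[6,7) = 4x1
Unfold 1 (reflect across v@7): 4 holes -> [(6, 6), (6, 7), (7, 6), (7, 7)]
Unfold 2 (reflect across h@4): 8 holes -> [(0, 6), (0, 7), (1, 6), (1, 7), (6, 6), (6, 7), (7, 6), (7, 7)]
Unfold 3 (reflect across v@6): 16 holes -> [(0, 4), (0, 5), (0, 6), (0, 7), (1, 4), (1, 5), (1, 6), (1, 7), (6, 4), (6, 5), (6, 6), (6, 7), (7, 4), (7, 5), (7, 6), (7, 7)]
Unfold 4 (reflect across v@4): 32 holes -> [(0, 0), (0, 1), (0, 2), (0, 3), (0, 4), (0, 5), (0, 6), (0, 7), (1, 0), (1, 1), (1, 2), (1, 3), (1, 4), (1, 5), (1, 6), (1, 7), (6, 0), (6, 1), (6, 2), (6, 3), (6, 4), (6, 5), (6, 6), (6, 7), (7, 0), (7, 1), (7, 2), (7, 3), (7, 4), (7, 5), (7, 6), (7, 7)]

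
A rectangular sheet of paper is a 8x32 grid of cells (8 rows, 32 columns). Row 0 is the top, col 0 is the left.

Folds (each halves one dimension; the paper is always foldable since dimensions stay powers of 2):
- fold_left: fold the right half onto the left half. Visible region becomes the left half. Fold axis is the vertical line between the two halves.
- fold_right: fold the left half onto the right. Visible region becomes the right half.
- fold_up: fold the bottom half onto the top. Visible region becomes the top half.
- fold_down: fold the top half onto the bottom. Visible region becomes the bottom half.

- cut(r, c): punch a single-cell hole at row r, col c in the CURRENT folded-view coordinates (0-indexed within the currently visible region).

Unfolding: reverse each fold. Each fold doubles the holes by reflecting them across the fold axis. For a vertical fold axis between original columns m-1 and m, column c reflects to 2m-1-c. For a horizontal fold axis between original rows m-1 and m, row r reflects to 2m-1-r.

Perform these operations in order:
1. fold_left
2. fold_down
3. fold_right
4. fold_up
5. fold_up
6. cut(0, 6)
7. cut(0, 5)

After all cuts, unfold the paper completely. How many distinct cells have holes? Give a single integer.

Answer: 64

Derivation:
Op 1 fold_left: fold axis v@16; visible region now rows[0,8) x cols[0,16) = 8x16
Op 2 fold_down: fold axis h@4; visible region now rows[4,8) x cols[0,16) = 4x16
Op 3 fold_right: fold axis v@8; visible region now rows[4,8) x cols[8,16) = 4x8
Op 4 fold_up: fold axis h@6; visible region now rows[4,6) x cols[8,16) = 2x8
Op 5 fold_up: fold axis h@5; visible region now rows[4,5) x cols[8,16) = 1x8
Op 6 cut(0, 6): punch at orig (4,14); cuts so far [(4, 14)]; region rows[4,5) x cols[8,16) = 1x8
Op 7 cut(0, 5): punch at orig (4,13); cuts so far [(4, 13), (4, 14)]; region rows[4,5) x cols[8,16) = 1x8
Unfold 1 (reflect across h@5): 4 holes -> [(4, 13), (4, 14), (5, 13), (5, 14)]
Unfold 2 (reflect across h@6): 8 holes -> [(4, 13), (4, 14), (5, 13), (5, 14), (6, 13), (6, 14), (7, 13), (7, 14)]
Unfold 3 (reflect across v@8): 16 holes -> [(4, 1), (4, 2), (4, 13), (4, 14), (5, 1), (5, 2), (5, 13), (5, 14), (6, 1), (6, 2), (6, 13), (6, 14), (7, 1), (7, 2), (7, 13), (7, 14)]
Unfold 4 (reflect across h@4): 32 holes -> [(0, 1), (0, 2), (0, 13), (0, 14), (1, 1), (1, 2), (1, 13), (1, 14), (2, 1), (2, 2), (2, 13), (2, 14), (3, 1), (3, 2), (3, 13), (3, 14), (4, 1), (4, 2), (4, 13), (4, 14), (5, 1), (5, 2), (5, 13), (5, 14), (6, 1), (6, 2), (6, 13), (6, 14), (7, 1), (7, 2), (7, 13), (7, 14)]
Unfold 5 (reflect across v@16): 64 holes -> [(0, 1), (0, 2), (0, 13), (0, 14), (0, 17), (0, 18), (0, 29), (0, 30), (1, 1), (1, 2), (1, 13), (1, 14), (1, 17), (1, 18), (1, 29), (1, 30), (2, 1), (2, 2), (2, 13), (2, 14), (2, 17), (2, 18), (2, 29), (2, 30), (3, 1), (3, 2), (3, 13), (3, 14), (3, 17), (3, 18), (3, 29), (3, 30), (4, 1), (4, 2), (4, 13), (4, 14), (4, 17), (4, 18), (4, 29), (4, 30), (5, 1), (5, 2), (5, 13), (5, 14), (5, 17), (5, 18), (5, 29), (5, 30), (6, 1), (6, 2), (6, 13), (6, 14), (6, 17), (6, 18), (6, 29), (6, 30), (7, 1), (7, 2), (7, 13), (7, 14), (7, 17), (7, 18), (7, 29), (7, 30)]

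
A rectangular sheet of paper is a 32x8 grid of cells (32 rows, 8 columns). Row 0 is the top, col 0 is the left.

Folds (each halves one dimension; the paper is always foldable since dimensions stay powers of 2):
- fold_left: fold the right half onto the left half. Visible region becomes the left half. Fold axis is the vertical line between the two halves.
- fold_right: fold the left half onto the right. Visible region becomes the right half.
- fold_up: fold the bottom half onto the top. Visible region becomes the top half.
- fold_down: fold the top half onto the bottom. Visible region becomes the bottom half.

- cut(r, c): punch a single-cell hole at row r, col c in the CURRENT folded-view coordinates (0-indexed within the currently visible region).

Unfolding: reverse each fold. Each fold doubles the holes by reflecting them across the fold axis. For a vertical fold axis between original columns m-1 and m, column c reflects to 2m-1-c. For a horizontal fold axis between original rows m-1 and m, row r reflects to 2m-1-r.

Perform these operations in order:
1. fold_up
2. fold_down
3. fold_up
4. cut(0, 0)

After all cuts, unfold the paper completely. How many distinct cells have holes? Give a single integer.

Answer: 8

Derivation:
Op 1 fold_up: fold axis h@16; visible region now rows[0,16) x cols[0,8) = 16x8
Op 2 fold_down: fold axis h@8; visible region now rows[8,16) x cols[0,8) = 8x8
Op 3 fold_up: fold axis h@12; visible region now rows[8,12) x cols[0,8) = 4x8
Op 4 cut(0, 0): punch at orig (8,0); cuts so far [(8, 0)]; region rows[8,12) x cols[0,8) = 4x8
Unfold 1 (reflect across h@12): 2 holes -> [(8, 0), (15, 0)]
Unfold 2 (reflect across h@8): 4 holes -> [(0, 0), (7, 0), (8, 0), (15, 0)]
Unfold 3 (reflect across h@16): 8 holes -> [(0, 0), (7, 0), (8, 0), (15, 0), (16, 0), (23, 0), (24, 0), (31, 0)]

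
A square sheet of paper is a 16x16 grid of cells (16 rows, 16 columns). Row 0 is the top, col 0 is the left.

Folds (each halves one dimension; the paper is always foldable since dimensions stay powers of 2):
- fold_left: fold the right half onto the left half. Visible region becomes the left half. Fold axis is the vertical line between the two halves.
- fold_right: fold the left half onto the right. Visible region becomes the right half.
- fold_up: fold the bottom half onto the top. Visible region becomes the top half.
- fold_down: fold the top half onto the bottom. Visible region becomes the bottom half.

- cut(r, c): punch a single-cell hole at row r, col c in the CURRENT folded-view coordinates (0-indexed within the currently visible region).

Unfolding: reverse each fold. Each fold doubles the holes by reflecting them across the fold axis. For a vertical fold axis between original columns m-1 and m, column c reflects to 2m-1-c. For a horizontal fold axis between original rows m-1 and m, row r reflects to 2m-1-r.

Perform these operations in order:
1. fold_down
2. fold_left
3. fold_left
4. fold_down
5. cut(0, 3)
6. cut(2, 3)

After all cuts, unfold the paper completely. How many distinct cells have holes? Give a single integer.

Op 1 fold_down: fold axis h@8; visible region now rows[8,16) x cols[0,16) = 8x16
Op 2 fold_left: fold axis v@8; visible region now rows[8,16) x cols[0,8) = 8x8
Op 3 fold_left: fold axis v@4; visible region now rows[8,16) x cols[0,4) = 8x4
Op 4 fold_down: fold axis h@12; visible region now rows[12,16) x cols[0,4) = 4x4
Op 5 cut(0, 3): punch at orig (12,3); cuts so far [(12, 3)]; region rows[12,16) x cols[0,4) = 4x4
Op 6 cut(2, 3): punch at orig (14,3); cuts so far [(12, 3), (14, 3)]; region rows[12,16) x cols[0,4) = 4x4
Unfold 1 (reflect across h@12): 4 holes -> [(9, 3), (11, 3), (12, 3), (14, 3)]
Unfold 2 (reflect across v@4): 8 holes -> [(9, 3), (9, 4), (11, 3), (11, 4), (12, 3), (12, 4), (14, 3), (14, 4)]
Unfold 3 (reflect across v@8): 16 holes -> [(9, 3), (9, 4), (9, 11), (9, 12), (11, 3), (11, 4), (11, 11), (11, 12), (12, 3), (12, 4), (12, 11), (12, 12), (14, 3), (14, 4), (14, 11), (14, 12)]
Unfold 4 (reflect across h@8): 32 holes -> [(1, 3), (1, 4), (1, 11), (1, 12), (3, 3), (3, 4), (3, 11), (3, 12), (4, 3), (4, 4), (4, 11), (4, 12), (6, 3), (6, 4), (6, 11), (6, 12), (9, 3), (9, 4), (9, 11), (9, 12), (11, 3), (11, 4), (11, 11), (11, 12), (12, 3), (12, 4), (12, 11), (12, 12), (14, 3), (14, 4), (14, 11), (14, 12)]

Answer: 32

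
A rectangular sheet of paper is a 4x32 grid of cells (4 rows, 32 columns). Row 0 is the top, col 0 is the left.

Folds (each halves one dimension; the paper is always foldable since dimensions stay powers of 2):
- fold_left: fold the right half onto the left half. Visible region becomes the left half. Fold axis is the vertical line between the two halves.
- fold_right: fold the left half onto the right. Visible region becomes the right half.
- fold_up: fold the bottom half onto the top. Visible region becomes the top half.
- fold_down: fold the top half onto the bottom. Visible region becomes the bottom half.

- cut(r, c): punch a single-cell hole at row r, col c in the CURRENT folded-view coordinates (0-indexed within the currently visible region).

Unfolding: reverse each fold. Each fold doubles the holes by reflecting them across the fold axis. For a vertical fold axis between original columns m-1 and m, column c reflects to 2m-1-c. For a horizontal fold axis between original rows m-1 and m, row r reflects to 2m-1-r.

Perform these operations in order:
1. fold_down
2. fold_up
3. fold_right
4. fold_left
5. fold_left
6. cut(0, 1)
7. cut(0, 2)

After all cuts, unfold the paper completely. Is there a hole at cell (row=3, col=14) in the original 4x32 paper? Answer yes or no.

Answer: yes

Derivation:
Op 1 fold_down: fold axis h@2; visible region now rows[2,4) x cols[0,32) = 2x32
Op 2 fold_up: fold axis h@3; visible region now rows[2,3) x cols[0,32) = 1x32
Op 3 fold_right: fold axis v@16; visible region now rows[2,3) x cols[16,32) = 1x16
Op 4 fold_left: fold axis v@24; visible region now rows[2,3) x cols[16,24) = 1x8
Op 5 fold_left: fold axis v@20; visible region now rows[2,3) x cols[16,20) = 1x4
Op 6 cut(0, 1): punch at orig (2,17); cuts so far [(2, 17)]; region rows[2,3) x cols[16,20) = 1x4
Op 7 cut(0, 2): punch at orig (2,18); cuts so far [(2, 17), (2, 18)]; region rows[2,3) x cols[16,20) = 1x4
Unfold 1 (reflect across v@20): 4 holes -> [(2, 17), (2, 18), (2, 21), (2, 22)]
Unfold 2 (reflect across v@24): 8 holes -> [(2, 17), (2, 18), (2, 21), (2, 22), (2, 25), (2, 26), (2, 29), (2, 30)]
Unfold 3 (reflect across v@16): 16 holes -> [(2, 1), (2, 2), (2, 5), (2, 6), (2, 9), (2, 10), (2, 13), (2, 14), (2, 17), (2, 18), (2, 21), (2, 22), (2, 25), (2, 26), (2, 29), (2, 30)]
Unfold 4 (reflect across h@3): 32 holes -> [(2, 1), (2, 2), (2, 5), (2, 6), (2, 9), (2, 10), (2, 13), (2, 14), (2, 17), (2, 18), (2, 21), (2, 22), (2, 25), (2, 26), (2, 29), (2, 30), (3, 1), (3, 2), (3, 5), (3, 6), (3, 9), (3, 10), (3, 13), (3, 14), (3, 17), (3, 18), (3, 21), (3, 22), (3, 25), (3, 26), (3, 29), (3, 30)]
Unfold 5 (reflect across h@2): 64 holes -> [(0, 1), (0, 2), (0, 5), (0, 6), (0, 9), (0, 10), (0, 13), (0, 14), (0, 17), (0, 18), (0, 21), (0, 22), (0, 25), (0, 26), (0, 29), (0, 30), (1, 1), (1, 2), (1, 5), (1, 6), (1, 9), (1, 10), (1, 13), (1, 14), (1, 17), (1, 18), (1, 21), (1, 22), (1, 25), (1, 26), (1, 29), (1, 30), (2, 1), (2, 2), (2, 5), (2, 6), (2, 9), (2, 10), (2, 13), (2, 14), (2, 17), (2, 18), (2, 21), (2, 22), (2, 25), (2, 26), (2, 29), (2, 30), (3, 1), (3, 2), (3, 5), (3, 6), (3, 9), (3, 10), (3, 13), (3, 14), (3, 17), (3, 18), (3, 21), (3, 22), (3, 25), (3, 26), (3, 29), (3, 30)]
Holes: [(0, 1), (0, 2), (0, 5), (0, 6), (0, 9), (0, 10), (0, 13), (0, 14), (0, 17), (0, 18), (0, 21), (0, 22), (0, 25), (0, 26), (0, 29), (0, 30), (1, 1), (1, 2), (1, 5), (1, 6), (1, 9), (1, 10), (1, 13), (1, 14), (1, 17), (1, 18), (1, 21), (1, 22), (1, 25), (1, 26), (1, 29), (1, 30), (2, 1), (2, 2), (2, 5), (2, 6), (2, 9), (2, 10), (2, 13), (2, 14), (2, 17), (2, 18), (2, 21), (2, 22), (2, 25), (2, 26), (2, 29), (2, 30), (3, 1), (3, 2), (3, 5), (3, 6), (3, 9), (3, 10), (3, 13), (3, 14), (3, 17), (3, 18), (3, 21), (3, 22), (3, 25), (3, 26), (3, 29), (3, 30)]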